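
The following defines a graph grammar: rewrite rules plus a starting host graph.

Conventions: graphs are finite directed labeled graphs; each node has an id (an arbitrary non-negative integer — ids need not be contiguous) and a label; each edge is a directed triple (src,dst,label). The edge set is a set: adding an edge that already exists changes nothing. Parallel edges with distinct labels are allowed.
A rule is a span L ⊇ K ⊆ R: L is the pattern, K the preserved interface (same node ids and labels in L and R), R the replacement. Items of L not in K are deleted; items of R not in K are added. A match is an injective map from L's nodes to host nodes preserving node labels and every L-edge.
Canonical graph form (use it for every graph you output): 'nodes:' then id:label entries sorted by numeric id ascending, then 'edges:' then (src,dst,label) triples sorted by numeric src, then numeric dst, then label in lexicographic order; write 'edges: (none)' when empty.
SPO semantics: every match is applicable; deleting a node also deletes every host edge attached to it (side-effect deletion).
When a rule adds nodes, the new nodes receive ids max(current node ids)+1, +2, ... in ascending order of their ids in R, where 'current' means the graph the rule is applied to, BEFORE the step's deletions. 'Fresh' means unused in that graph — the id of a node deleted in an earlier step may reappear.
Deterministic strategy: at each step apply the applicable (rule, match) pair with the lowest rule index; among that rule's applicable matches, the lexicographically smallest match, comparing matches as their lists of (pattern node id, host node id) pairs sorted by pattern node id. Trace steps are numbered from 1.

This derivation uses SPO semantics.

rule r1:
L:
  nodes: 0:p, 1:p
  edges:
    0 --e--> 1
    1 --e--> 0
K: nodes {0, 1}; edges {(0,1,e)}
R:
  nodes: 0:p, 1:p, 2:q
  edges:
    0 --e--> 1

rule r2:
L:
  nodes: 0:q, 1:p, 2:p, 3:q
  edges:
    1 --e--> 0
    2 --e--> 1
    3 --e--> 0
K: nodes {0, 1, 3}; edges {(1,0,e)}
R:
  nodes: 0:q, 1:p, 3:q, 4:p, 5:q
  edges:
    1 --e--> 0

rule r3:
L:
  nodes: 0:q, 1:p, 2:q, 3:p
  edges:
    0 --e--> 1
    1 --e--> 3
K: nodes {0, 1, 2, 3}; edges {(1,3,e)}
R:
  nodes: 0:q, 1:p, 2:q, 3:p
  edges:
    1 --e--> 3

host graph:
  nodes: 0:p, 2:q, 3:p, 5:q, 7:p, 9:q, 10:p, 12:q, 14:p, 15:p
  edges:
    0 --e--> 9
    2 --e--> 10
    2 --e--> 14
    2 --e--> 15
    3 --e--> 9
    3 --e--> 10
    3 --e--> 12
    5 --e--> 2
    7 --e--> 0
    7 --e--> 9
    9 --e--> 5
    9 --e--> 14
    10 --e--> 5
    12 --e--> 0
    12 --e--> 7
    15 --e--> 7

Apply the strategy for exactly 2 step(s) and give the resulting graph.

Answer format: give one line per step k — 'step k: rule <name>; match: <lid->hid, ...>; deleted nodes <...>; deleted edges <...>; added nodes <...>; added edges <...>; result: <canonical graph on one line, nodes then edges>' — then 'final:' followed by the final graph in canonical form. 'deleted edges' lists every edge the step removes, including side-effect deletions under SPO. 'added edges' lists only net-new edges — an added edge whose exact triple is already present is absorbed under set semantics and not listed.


step 1: rule r2; match: 0->5, 1->10, 2->3, 3->9; deleted nodes 3; deleted edges (3,9,e); (3,10,e); (3,12,e); (9,5,e); added nodes 16, 17; added edges (none); result: nodes: 0:p, 2:q, 5:q, 7:p, 9:q, 10:p, 12:q, 14:p, 15:p, 16:p, 17:q edges: (0,9,e); (2,10,e); (2,14,e); (2,15,e); (5,2,e); (7,0,e); (7,9,e); (9,14,e); (10,5,e); (12,0,e); (12,7,e); (15,7,e)
step 2: rule r3; match: 0->2, 1->15, 2->5, 3->7; deleted nodes (none); deleted edges (2,15,e); added nodes (none); added edges (none); result: nodes: 0:p, 2:q, 5:q, 7:p, 9:q, 10:p, 12:q, 14:p, 15:p, 16:p, 17:q edges: (0,9,e); (2,10,e); (2,14,e); (5,2,e); (7,0,e); (7,9,e); (9,14,e); (10,5,e); (12,0,e); (12,7,e); (15,7,e)
final:
nodes: 0:p, 2:q, 5:q, 7:p, 9:q, 10:p, 12:q, 14:p, 15:p, 16:p, 17:q
edges: (0,9,e); (2,10,e); (2,14,e); (5,2,e); (7,0,e); (7,9,e); (9,14,e); (10,5,e); (12,0,e); (12,7,e); (15,7,e)


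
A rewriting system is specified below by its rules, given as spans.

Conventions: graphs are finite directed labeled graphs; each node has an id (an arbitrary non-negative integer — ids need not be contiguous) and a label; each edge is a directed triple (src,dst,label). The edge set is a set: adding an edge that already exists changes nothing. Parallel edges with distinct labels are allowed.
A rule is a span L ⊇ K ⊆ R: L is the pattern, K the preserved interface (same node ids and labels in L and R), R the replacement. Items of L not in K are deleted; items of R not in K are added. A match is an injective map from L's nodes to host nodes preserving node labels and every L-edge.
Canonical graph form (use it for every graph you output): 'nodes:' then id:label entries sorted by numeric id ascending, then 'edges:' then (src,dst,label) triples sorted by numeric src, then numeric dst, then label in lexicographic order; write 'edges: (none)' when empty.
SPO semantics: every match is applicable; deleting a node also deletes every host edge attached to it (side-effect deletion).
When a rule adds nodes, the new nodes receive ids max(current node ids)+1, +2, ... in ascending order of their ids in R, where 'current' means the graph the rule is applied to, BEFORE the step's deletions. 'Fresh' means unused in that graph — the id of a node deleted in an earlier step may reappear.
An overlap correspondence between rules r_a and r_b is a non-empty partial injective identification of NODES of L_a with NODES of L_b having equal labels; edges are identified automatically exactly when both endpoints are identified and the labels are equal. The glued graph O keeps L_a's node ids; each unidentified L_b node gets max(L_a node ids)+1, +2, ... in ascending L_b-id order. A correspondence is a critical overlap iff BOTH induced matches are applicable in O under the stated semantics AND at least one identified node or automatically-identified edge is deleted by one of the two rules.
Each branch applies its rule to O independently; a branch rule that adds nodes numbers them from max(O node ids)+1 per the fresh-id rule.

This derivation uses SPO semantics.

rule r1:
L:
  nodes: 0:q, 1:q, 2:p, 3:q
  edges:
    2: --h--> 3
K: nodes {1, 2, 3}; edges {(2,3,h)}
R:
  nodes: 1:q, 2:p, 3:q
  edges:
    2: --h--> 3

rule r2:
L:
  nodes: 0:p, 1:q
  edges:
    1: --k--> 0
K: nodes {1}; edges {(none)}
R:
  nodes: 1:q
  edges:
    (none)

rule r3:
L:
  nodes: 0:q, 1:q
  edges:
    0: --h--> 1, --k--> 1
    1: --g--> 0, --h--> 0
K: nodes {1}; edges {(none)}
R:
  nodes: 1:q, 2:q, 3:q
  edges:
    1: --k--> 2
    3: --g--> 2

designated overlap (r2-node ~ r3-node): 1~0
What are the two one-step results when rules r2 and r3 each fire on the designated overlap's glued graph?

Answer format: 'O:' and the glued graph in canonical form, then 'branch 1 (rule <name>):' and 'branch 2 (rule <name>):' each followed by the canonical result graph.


O:
nodes: 0:p, 1:q, 2:q
edges: (1,0,k); (1,2,h); (1,2,k); (2,1,g); (2,1,h)
branch 1 (rule r2):
nodes: 1:q, 2:q
edges: (1,2,h); (1,2,k); (2,1,g); (2,1,h)
branch 2 (rule r3):
nodes: 0:p, 2:q, 3:q, 4:q
edges: (2,3,k); (4,3,g)


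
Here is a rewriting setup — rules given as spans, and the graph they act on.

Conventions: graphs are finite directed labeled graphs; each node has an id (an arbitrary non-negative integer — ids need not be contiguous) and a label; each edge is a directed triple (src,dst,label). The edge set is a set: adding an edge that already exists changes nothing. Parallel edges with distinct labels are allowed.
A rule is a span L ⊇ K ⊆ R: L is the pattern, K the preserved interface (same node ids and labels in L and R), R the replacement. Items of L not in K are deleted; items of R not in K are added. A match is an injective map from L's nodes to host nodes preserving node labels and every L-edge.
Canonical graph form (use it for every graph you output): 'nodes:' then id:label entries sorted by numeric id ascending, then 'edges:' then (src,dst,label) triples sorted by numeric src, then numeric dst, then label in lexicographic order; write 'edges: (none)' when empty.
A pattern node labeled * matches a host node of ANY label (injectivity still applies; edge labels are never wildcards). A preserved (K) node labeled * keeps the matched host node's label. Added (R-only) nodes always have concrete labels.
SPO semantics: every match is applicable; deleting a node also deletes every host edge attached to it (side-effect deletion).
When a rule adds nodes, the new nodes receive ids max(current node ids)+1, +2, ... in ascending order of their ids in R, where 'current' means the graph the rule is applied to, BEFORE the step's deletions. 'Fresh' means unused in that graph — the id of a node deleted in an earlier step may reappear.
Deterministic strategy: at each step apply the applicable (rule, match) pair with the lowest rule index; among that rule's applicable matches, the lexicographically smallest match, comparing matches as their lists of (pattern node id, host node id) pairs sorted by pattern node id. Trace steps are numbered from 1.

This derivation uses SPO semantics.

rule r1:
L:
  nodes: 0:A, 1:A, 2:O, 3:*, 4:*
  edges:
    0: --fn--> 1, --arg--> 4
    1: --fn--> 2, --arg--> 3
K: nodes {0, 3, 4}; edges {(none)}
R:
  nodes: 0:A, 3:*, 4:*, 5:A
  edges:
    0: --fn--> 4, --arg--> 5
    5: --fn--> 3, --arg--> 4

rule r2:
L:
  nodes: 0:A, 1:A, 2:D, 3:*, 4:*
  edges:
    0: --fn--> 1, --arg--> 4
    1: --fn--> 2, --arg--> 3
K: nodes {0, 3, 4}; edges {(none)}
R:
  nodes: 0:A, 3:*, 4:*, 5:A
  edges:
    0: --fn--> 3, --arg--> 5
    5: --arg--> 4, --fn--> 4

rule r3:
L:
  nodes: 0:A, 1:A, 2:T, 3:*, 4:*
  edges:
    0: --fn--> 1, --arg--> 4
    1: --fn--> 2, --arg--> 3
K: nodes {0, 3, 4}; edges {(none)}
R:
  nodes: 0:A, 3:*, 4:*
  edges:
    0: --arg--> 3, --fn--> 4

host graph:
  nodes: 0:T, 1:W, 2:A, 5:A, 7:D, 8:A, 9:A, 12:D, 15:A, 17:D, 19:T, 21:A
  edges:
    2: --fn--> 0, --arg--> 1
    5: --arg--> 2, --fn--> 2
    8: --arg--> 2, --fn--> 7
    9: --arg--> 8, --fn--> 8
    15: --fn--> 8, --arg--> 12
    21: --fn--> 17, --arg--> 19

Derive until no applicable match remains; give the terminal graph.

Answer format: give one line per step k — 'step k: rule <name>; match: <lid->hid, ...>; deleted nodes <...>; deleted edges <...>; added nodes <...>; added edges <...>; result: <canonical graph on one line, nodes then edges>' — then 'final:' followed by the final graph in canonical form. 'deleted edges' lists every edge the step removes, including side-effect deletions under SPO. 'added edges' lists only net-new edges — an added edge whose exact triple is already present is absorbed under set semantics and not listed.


step 1: rule r2; match: 0->15, 1->8, 2->7, 3->2, 4->12; deleted nodes 7, 8; deleted edges (8,2,arg); (8,7,fn); (9,8,arg); (9,8,fn); (15,8,fn); (15,12,arg); added nodes 22; added edges (15,2,fn); (15,22,arg); (22,12,arg); (22,12,fn); result: nodes: 0:T, 1:W, 2:A, 5:A, 9:A, 12:D, 15:A, 17:D, 19:T, 21:A, 22:A edges: (2,0,fn); (2,1,arg); (5,2,arg); (5,2,fn); (15,2,fn); (15,22,arg); (21,17,fn); (21,19,arg); (22,12,arg); (22,12,fn)
step 2: rule r3; match: 0->15, 1->2, 2->0, 3->1, 4->22; deleted nodes 0, 2; deleted edges (2,0,fn); (2,1,arg); (5,2,arg); (5,2,fn); (15,2,fn); (15,22,arg); added nodes (none); added edges (15,1,arg); (15,22,fn); result: nodes: 1:W, 5:A, 9:A, 12:D, 15:A, 17:D, 19:T, 21:A, 22:A edges: (15,1,arg); (15,22,fn); (21,17,fn); (21,19,arg); (22,12,arg); (22,12,fn)
final:
nodes: 1:W, 5:A, 9:A, 12:D, 15:A, 17:D, 19:T, 21:A, 22:A
edges: (15,1,arg); (15,22,fn); (21,17,fn); (21,19,arg); (22,12,arg); (22,12,fn)


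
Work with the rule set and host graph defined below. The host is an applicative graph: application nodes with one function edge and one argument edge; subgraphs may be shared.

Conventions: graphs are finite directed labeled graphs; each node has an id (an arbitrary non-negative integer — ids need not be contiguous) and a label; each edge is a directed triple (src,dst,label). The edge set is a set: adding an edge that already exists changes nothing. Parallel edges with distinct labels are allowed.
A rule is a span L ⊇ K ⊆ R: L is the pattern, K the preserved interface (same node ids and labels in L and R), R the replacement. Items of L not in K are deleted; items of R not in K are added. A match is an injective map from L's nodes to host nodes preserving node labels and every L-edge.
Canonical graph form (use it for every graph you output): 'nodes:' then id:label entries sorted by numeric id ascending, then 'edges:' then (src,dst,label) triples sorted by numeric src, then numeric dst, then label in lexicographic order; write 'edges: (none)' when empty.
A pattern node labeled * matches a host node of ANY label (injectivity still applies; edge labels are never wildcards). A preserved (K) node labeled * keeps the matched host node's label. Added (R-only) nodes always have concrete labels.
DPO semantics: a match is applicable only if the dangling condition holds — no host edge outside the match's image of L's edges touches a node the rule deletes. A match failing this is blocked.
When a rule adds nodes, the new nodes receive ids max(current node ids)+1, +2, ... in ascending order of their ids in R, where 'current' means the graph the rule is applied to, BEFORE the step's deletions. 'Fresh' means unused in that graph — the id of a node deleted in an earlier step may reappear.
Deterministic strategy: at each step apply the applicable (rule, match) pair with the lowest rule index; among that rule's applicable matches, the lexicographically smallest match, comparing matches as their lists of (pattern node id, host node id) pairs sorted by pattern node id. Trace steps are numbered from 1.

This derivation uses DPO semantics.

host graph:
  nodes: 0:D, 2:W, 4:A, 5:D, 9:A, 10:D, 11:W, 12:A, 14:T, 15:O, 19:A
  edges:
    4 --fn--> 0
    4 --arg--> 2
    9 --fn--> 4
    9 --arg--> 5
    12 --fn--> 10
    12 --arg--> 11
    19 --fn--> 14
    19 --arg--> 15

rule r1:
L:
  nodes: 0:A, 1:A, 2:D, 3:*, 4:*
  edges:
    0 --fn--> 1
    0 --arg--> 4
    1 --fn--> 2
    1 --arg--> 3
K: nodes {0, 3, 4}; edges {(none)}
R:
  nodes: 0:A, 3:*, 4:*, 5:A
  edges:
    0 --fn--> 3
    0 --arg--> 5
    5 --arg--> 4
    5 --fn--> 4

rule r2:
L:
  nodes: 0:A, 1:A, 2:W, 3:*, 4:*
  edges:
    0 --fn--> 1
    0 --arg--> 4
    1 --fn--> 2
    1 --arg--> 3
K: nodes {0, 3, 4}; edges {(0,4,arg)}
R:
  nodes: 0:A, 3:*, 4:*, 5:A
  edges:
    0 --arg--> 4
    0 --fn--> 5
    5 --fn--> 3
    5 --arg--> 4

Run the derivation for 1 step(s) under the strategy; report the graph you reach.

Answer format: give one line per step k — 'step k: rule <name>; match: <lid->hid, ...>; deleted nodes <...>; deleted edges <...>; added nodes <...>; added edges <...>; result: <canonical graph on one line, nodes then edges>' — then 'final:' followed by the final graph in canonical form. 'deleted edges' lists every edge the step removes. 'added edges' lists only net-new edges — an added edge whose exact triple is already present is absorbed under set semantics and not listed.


step 1: rule r1; match: 0->9, 1->4, 2->0, 3->2, 4->5; deleted nodes 0, 4; deleted edges (4,0,fn); (4,2,arg); (9,4,fn); (9,5,arg); added nodes 20; added edges (9,2,fn); (9,20,arg); (20,5,arg); (20,5,fn); result: nodes: 2:W, 5:D, 9:A, 10:D, 11:W, 12:A, 14:T, 15:O, 19:A, 20:A edges: (9,2,fn); (9,20,arg); (12,10,fn); (12,11,arg); (19,14,fn); (19,15,arg); (20,5,arg); (20,5,fn)
final:
nodes: 2:W, 5:D, 9:A, 10:D, 11:W, 12:A, 14:T, 15:O, 19:A, 20:A
edges: (9,2,fn); (9,20,arg); (12,10,fn); (12,11,arg); (19,14,fn); (19,15,arg); (20,5,arg); (20,5,fn)


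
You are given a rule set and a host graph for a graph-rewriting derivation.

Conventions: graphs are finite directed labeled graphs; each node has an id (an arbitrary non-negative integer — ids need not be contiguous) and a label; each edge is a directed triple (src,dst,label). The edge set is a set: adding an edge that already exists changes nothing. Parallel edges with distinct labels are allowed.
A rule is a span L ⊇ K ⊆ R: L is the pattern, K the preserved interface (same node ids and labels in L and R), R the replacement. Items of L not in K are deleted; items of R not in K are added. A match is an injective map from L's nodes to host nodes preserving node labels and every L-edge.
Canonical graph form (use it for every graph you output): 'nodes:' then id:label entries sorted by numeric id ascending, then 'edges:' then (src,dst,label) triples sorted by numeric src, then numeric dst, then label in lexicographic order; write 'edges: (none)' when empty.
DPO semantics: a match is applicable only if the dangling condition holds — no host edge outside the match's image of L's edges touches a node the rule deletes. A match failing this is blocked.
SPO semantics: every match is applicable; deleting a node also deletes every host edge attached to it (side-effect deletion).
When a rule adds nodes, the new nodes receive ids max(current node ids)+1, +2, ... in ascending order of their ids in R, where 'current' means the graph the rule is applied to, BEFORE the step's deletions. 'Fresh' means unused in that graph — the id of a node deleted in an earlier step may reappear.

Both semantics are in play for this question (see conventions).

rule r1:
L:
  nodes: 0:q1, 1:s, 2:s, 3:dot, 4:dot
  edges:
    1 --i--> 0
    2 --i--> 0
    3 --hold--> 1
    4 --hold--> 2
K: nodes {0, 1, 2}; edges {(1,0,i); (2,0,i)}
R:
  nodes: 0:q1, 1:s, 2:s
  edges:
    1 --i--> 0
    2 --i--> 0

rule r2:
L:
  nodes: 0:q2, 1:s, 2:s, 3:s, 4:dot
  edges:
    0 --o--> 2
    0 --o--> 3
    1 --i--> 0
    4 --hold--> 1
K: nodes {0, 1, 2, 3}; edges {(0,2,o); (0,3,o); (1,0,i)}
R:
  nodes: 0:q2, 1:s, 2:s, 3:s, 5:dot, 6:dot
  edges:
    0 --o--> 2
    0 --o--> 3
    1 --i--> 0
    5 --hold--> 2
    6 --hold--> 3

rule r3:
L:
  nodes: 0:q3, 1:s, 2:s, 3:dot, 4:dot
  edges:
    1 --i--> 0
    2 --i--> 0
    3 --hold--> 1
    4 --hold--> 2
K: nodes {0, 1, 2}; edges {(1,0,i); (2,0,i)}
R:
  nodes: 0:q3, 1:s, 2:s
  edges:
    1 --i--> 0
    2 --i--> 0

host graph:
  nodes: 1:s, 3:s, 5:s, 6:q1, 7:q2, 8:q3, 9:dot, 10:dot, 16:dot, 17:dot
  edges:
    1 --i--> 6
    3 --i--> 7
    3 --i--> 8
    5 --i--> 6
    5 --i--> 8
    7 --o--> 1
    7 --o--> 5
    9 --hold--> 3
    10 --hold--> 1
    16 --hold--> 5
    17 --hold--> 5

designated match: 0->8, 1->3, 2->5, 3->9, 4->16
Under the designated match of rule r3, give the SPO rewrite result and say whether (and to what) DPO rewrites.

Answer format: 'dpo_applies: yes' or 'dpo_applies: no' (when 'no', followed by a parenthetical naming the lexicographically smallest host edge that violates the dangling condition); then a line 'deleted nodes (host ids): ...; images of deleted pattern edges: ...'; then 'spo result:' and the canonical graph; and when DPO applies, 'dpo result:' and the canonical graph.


dpo_applies: yes
deleted nodes (host ids): 9, 16; images of deleted pattern edges: (9,3,hold); (16,5,hold)
spo result:
nodes: 1:s, 3:s, 5:s, 6:q1, 7:q2, 8:q3, 10:dot, 17:dot
edges: (1,6,i); (3,7,i); (3,8,i); (5,6,i); (5,8,i); (7,1,o); (7,5,o); (10,1,hold); (17,5,hold)
dpo result:
nodes: 1:s, 3:s, 5:s, 6:q1, 7:q2, 8:q3, 10:dot, 17:dot
edges: (1,6,i); (3,7,i); (3,8,i); (5,6,i); (5,8,i); (7,1,o); (7,5,o); (10,1,hold); (17,5,hold)


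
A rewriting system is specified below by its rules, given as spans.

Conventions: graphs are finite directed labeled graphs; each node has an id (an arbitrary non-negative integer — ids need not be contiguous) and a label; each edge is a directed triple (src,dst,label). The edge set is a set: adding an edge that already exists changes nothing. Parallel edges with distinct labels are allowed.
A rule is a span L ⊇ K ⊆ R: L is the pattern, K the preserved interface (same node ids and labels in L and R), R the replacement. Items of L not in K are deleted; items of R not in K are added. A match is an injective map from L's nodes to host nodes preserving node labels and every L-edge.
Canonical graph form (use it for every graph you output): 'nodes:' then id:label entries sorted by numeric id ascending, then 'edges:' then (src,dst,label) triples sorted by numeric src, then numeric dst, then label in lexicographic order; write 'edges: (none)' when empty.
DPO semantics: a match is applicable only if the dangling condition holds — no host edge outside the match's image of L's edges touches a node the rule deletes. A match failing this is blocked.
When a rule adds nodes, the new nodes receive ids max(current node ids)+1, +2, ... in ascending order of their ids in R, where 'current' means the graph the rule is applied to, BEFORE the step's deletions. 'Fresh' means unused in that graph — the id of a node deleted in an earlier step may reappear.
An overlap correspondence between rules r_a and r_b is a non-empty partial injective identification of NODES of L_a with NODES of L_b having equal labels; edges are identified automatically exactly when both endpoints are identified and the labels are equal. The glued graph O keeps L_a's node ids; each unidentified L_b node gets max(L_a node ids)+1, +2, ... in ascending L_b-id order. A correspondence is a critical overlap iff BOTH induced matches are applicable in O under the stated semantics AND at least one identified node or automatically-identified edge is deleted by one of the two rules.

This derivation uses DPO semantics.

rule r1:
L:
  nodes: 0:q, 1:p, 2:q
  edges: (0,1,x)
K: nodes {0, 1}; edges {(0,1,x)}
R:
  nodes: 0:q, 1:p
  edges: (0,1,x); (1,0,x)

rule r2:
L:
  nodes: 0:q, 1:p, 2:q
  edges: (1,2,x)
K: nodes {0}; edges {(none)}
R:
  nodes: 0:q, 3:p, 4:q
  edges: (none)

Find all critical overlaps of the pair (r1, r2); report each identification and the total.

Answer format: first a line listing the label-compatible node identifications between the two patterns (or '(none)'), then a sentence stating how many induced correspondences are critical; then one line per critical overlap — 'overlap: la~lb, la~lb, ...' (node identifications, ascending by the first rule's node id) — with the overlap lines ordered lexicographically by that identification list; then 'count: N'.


label-compatible node identifications between L(r1) and L(r2): 0~0, 0~2, 1~1, 2~0, 2~2
1 of the induced correspondences is a critical overlap of r1 and r2.
overlap: 2~0
count: 1


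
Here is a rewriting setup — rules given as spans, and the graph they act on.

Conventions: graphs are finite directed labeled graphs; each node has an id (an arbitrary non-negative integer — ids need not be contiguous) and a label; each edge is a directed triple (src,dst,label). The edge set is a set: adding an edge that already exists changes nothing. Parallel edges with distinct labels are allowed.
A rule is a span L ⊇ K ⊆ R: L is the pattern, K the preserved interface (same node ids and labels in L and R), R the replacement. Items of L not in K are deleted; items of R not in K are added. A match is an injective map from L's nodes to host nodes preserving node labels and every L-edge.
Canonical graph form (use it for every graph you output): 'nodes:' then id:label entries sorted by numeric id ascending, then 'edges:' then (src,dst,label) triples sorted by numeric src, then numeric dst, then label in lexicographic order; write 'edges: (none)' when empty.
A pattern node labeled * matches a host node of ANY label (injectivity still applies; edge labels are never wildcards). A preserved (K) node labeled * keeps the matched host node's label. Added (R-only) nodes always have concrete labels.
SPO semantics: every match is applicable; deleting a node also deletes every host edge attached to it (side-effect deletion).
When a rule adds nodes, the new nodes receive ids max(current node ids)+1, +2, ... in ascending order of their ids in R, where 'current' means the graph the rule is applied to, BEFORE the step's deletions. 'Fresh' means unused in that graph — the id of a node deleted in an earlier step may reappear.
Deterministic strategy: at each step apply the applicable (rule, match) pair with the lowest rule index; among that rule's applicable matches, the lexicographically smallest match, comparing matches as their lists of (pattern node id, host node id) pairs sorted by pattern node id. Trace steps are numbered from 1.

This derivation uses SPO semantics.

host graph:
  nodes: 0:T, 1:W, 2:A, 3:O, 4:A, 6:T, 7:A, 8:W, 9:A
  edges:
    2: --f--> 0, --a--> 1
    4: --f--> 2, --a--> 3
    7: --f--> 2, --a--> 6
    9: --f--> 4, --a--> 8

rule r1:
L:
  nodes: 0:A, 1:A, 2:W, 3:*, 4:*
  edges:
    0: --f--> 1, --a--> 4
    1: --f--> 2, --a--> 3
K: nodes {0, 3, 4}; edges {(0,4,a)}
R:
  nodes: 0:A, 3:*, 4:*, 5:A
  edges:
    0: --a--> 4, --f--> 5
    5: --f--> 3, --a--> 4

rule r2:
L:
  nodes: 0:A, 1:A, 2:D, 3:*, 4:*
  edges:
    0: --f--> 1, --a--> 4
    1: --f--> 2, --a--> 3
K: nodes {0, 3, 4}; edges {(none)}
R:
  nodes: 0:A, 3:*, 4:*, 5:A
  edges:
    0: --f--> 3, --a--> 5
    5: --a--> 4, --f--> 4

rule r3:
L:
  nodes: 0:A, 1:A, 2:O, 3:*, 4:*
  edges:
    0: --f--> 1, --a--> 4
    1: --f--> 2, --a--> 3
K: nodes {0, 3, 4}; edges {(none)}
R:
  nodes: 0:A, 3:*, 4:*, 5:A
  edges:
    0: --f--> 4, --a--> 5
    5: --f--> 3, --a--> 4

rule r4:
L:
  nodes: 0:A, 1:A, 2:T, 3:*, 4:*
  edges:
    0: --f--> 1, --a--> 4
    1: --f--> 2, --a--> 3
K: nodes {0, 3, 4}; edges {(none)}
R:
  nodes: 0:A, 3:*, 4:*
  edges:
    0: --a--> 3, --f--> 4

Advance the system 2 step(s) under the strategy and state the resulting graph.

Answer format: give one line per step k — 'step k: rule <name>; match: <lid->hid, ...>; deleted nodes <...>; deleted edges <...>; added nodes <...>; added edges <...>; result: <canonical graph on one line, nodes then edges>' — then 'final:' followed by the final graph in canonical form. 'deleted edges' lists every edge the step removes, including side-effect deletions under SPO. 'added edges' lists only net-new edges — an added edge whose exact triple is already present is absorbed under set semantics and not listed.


step 1: rule r4; match: 0->4, 1->2, 2->0, 3->1, 4->3; deleted nodes 0, 2; deleted edges (2,0,f); (2,1,a); (4,2,f); (4,3,a); (7,2,f); added nodes (none); added edges (4,1,a); (4,3,f); result: nodes: 1:W, 3:O, 4:A, 6:T, 7:A, 8:W, 9:A edges: (4,1,a); (4,3,f); (7,6,a); (9,4,f); (9,8,a)
step 2: rule r3; match: 0->9, 1->4, 2->3, 3->1, 4->8; deleted nodes 3, 4; deleted edges (4,1,a); (4,3,f); (9,4,f); (9,8,a); added nodes 10; added edges (9,8,f); (9,10,a); (10,1,f); (10,8,a); result: nodes: 1:W, 6:T, 7:A, 8:W, 9:A, 10:A edges: (7,6,a); (9,8,f); (9,10,a); (10,1,f); (10,8,a)
final:
nodes: 1:W, 6:T, 7:A, 8:W, 9:A, 10:A
edges: (7,6,a); (9,8,f); (9,10,a); (10,1,f); (10,8,a)


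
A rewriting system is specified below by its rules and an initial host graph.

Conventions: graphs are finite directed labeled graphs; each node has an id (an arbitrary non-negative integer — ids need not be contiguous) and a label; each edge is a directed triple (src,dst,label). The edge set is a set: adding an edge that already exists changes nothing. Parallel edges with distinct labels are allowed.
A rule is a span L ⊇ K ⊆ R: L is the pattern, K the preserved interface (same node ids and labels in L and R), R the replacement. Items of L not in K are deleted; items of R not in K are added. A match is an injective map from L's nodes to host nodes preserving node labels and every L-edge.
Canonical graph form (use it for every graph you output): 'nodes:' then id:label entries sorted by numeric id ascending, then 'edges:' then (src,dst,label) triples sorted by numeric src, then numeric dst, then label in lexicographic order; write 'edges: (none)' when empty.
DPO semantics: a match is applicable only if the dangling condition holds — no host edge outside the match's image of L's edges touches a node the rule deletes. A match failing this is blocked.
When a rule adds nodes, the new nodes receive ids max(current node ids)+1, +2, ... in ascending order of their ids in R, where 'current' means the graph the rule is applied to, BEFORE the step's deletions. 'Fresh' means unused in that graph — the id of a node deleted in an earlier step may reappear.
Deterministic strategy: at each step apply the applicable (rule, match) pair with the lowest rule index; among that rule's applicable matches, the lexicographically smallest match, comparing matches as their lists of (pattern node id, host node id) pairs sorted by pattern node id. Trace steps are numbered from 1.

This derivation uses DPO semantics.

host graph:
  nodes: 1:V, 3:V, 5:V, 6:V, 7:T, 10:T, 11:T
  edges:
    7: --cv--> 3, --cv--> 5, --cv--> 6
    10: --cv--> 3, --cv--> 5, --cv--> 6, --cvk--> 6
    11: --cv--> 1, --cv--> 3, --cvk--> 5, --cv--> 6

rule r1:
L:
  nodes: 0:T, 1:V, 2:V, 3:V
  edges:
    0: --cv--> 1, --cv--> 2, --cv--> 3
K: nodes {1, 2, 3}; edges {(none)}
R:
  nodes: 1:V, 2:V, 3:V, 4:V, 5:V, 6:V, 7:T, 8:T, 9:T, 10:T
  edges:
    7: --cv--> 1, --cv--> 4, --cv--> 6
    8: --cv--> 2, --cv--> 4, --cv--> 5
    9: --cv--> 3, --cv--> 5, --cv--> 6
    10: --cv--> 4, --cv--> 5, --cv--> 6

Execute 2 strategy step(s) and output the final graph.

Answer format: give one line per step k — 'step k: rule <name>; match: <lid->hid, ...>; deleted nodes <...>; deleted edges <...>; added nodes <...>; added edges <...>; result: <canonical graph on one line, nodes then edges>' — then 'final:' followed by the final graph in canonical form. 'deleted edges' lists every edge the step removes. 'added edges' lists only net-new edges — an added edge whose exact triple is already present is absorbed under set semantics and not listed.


step 1: rule r1; match: 0->7, 1->3, 2->5, 3->6; deleted nodes 7; deleted edges (7,3,cv); (7,5,cv); (7,6,cv); added nodes 12, 13, 14, 15, 16, 17, 18; added edges (15,3,cv); (15,12,cv); (15,14,cv); (16,5,cv); (16,12,cv); (16,13,cv); (17,6,cv); (17,13,cv); (17,14,cv); (18,12,cv); (18,13,cv); (18,14,cv); result: nodes: 1:V, 3:V, 5:V, 6:V, 10:T, 11:T, 12:V, 13:V, 14:V, 15:T, 16:T, 17:T, 18:T edges: (10,3,cv); (10,5,cv); (10,6,cv); (10,6,cvk); (11,1,cv); (11,3,cv); (11,5,cvk); (11,6,cv); (15,3,cv); (15,12,cv); (15,14,cv); (16,5,cv); (16,12,cv); (16,13,cv); (17,6,cv); (17,13,cv); (17,14,cv); (18,12,cv); (18,13,cv); (18,14,cv)
step 2: rule r1; match: 0->15, 1->3, 2->12, 3->14; deleted nodes 15; deleted edges (15,3,cv); (15,12,cv); (15,14,cv); added nodes 19, 20, 21, 22, 23, 24, 25; added edges (22,3,cv); (22,19,cv); (22,21,cv); (23,12,cv); (23,19,cv); (23,20,cv); (24,14,cv); (24,20,cv); (24,21,cv); (25,19,cv); (25,20,cv); (25,21,cv); result: nodes: 1:V, 3:V, 5:V, 6:V, 10:T, 11:T, 12:V, 13:V, 14:V, 16:T, 17:T, 18:T, 19:V, 20:V, 21:V, 22:T, 23:T, 24:T, 25:T edges: (10,3,cv); (10,5,cv); (10,6,cv); (10,6,cvk); (11,1,cv); (11,3,cv); (11,5,cvk); (11,6,cv); (16,5,cv); (16,12,cv); (16,13,cv); (17,6,cv); (17,13,cv); (17,14,cv); (18,12,cv); (18,13,cv); (18,14,cv); (22,3,cv); (22,19,cv); (22,21,cv); (23,12,cv); (23,19,cv); (23,20,cv); (24,14,cv); (24,20,cv); (24,21,cv); (25,19,cv); (25,20,cv); (25,21,cv)
final:
nodes: 1:V, 3:V, 5:V, 6:V, 10:T, 11:T, 12:V, 13:V, 14:V, 16:T, 17:T, 18:T, 19:V, 20:V, 21:V, 22:T, 23:T, 24:T, 25:T
edges: (10,3,cv); (10,5,cv); (10,6,cv); (10,6,cvk); (11,1,cv); (11,3,cv); (11,5,cvk); (11,6,cv); (16,5,cv); (16,12,cv); (16,13,cv); (17,6,cv); (17,13,cv); (17,14,cv); (18,12,cv); (18,13,cv); (18,14,cv); (22,3,cv); (22,19,cv); (22,21,cv); (23,12,cv); (23,19,cv); (23,20,cv); (24,14,cv); (24,20,cv); (24,21,cv); (25,19,cv); (25,20,cv); (25,21,cv)


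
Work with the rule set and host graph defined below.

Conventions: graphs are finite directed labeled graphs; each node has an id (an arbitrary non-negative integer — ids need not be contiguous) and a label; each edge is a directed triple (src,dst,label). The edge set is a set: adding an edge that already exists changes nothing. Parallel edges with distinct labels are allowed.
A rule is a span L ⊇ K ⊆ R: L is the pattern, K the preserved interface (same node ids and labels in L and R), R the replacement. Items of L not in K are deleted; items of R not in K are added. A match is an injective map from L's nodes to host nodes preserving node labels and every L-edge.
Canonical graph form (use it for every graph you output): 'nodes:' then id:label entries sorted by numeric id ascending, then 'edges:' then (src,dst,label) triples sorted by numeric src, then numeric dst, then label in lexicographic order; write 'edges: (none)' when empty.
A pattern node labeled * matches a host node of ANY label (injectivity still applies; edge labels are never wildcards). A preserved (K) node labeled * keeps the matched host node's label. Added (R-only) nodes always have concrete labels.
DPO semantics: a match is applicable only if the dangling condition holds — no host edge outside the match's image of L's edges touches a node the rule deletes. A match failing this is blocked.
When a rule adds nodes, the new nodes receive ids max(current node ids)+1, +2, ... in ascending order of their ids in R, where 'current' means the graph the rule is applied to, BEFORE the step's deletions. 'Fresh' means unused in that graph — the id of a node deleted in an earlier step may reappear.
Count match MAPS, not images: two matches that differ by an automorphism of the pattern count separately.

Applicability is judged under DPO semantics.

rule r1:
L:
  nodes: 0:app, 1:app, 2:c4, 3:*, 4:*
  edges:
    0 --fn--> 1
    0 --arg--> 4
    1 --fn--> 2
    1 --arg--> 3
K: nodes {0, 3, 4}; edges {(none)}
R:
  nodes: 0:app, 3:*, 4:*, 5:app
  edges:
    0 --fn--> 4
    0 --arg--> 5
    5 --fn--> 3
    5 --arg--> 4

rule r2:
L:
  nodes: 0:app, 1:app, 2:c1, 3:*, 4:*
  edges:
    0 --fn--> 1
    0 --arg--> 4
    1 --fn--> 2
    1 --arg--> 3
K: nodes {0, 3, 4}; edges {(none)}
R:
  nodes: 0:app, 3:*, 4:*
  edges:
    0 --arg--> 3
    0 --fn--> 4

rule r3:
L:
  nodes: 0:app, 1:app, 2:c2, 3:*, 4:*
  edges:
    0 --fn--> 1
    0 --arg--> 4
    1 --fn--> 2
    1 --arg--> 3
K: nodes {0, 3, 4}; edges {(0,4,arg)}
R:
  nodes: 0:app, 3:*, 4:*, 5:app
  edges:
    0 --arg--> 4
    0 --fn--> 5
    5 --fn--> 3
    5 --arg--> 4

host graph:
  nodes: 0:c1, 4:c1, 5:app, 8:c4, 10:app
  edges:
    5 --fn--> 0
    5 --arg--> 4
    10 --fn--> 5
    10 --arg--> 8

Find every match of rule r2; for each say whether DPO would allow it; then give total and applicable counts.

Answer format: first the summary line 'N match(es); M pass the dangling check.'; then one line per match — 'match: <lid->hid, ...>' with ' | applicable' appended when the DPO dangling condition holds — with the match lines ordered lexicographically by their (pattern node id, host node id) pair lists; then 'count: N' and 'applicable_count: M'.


1 match(es); 1 pass the dangling check.
match: 0->10, 1->5, 2->0, 3->4, 4->8 | applicable
count: 1
applicable_count: 1


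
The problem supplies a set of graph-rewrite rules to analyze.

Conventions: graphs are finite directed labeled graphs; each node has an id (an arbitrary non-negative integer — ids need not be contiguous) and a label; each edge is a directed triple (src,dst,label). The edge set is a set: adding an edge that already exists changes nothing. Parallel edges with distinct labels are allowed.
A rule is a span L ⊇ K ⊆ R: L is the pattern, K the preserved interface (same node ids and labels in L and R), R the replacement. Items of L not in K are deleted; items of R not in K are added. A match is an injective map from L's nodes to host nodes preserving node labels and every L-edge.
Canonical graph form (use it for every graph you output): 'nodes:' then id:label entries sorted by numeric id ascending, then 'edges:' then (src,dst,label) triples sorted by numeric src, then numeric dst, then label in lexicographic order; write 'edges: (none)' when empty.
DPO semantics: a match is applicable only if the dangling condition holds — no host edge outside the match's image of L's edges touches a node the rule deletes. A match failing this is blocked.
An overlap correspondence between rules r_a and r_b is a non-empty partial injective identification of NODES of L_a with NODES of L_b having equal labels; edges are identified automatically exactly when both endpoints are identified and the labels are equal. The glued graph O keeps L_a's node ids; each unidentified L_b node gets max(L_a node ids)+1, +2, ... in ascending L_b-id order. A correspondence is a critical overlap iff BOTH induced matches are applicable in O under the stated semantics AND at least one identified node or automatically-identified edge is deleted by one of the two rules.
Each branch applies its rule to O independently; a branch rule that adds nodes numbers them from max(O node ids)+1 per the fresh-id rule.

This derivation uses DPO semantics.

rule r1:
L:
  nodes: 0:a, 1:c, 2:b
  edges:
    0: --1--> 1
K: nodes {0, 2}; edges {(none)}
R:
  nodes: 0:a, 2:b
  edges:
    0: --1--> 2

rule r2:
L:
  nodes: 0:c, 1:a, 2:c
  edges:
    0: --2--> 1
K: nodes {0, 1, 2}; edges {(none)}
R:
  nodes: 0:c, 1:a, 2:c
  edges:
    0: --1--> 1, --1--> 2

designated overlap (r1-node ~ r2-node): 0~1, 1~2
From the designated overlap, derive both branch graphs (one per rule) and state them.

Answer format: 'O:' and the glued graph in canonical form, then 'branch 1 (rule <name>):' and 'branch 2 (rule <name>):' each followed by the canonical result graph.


O:
nodes: 0:a, 1:c, 2:b, 3:c
edges: (0,1,1); (3,0,2)
branch 1 (rule r1):
nodes: 0:a, 2:b, 3:c
edges: (0,2,1); (3,0,2)
branch 2 (rule r2):
nodes: 0:a, 1:c, 2:b, 3:c
edges: (0,1,1); (3,0,1); (3,1,1)


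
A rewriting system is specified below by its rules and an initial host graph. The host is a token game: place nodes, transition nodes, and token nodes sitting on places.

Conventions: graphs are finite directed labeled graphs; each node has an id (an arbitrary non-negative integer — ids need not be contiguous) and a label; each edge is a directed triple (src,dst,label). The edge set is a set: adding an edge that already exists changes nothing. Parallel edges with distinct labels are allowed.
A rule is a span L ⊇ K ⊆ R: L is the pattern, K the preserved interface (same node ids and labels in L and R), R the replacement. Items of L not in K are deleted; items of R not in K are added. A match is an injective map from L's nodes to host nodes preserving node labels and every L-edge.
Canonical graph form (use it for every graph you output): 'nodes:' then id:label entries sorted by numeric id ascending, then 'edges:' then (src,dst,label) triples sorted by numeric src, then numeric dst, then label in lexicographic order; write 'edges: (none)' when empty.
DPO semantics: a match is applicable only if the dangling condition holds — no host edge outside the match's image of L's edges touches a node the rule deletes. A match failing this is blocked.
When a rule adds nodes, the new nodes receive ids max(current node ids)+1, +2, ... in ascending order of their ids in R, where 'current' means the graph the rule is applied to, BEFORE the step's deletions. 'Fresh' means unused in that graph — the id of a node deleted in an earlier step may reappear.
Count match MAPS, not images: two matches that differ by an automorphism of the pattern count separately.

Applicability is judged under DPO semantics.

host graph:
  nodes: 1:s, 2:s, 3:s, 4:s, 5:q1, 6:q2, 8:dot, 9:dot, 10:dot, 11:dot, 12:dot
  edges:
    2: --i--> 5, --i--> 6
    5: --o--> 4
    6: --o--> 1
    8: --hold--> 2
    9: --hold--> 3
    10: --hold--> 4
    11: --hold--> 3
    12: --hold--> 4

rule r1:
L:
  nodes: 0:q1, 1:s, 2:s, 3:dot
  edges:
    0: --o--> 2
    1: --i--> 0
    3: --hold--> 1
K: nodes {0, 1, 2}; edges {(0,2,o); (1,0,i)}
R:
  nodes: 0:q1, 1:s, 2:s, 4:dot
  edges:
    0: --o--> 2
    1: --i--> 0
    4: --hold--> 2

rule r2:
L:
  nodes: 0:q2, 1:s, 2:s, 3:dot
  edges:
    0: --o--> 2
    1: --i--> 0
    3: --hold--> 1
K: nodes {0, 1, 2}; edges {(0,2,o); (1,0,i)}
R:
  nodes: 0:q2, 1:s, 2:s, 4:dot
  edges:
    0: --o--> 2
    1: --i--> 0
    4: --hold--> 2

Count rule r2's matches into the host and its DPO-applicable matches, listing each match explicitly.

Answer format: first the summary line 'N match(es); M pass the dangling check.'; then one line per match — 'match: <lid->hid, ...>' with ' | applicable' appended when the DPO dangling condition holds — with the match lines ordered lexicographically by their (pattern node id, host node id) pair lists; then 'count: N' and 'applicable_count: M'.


1 match(es); 1 pass the dangling check.
match: 0->6, 1->2, 2->1, 3->8 | applicable
count: 1
applicable_count: 1
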